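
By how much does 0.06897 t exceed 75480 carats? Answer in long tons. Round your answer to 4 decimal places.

0.06897 t = 0.0678807 long ton and 75480 ct = 0.0148576 long ton.
0.0678807 − 0.0148576 ≈ 0.0530 long ton.

0.0530 long tons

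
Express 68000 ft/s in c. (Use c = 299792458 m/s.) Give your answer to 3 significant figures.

1 foot per second = 1.01670e-9 c.
68000 × 1.01670e-9 ≈ 6.91e-5 c.

6.91e-5 times the speed of light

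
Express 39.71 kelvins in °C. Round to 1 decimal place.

K = °C + 273.15.
Applying the formula gives -233.4 °C.

-233.4 degrees Celsius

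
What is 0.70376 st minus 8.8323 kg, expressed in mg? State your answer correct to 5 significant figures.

-4.3632e+6 mg

0.70376 st = 4.46908e+6 mg and 8.8323 kg = 8.83230e+6 mg.
4.46908e+6 − 8.83230e+6 ≈ -4.3632e+6 mg.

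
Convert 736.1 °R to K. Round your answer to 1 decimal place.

408.9 K

°R = K × 9/5.
Applying the formula gives 408.9 K.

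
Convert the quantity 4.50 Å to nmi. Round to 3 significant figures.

2.43e-13 nautical miles

1 angstrom = 5.39957e-14 nautical miles.
So 4.50 × 5.39957e-14 ≈ 2.43e-13 nmi.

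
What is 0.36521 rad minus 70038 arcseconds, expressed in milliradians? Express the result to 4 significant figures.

25.66 mrad

0.36521 rad = 365.210 mrad and 70038 arcsec = 339.554 mrad.
365.210 − 339.554 ≈ 25.66 mrad.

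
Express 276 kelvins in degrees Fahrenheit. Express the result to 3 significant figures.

K = (°F + 459.67) × 5/9.
Applying the formula gives 37.1 °F.

37.1 °F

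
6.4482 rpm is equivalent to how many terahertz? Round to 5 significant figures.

1 revolution per minute = 1.66667e-14 THz.
So 6.4482 × 1.66667e-14 ≈ 1.0747e-13 THz.

1.0747e-13 THz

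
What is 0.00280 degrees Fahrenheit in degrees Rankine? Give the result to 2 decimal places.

°R = °F + 459.67.
Applying the formula gives 459.67 °R.

459.67 °R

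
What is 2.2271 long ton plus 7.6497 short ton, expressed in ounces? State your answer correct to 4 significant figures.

324600 ounces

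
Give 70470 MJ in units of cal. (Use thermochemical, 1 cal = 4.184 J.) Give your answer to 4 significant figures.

1.684 × 10^10 calories

1 MJ = 239006 calories.
Thus 70470 × 239006 ≈ 1.684 × 10^10 cal.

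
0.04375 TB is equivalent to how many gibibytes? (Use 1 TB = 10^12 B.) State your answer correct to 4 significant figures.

40.75 gibibytes

1 TB = 931.323 GiB.
0.04375 × 931.323 ≈ 40.75 GiB.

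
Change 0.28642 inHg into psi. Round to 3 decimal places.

0.141 pounds per square inch

1 inHg = 0.491154 psi.
Thus 0.28642 × 0.491154 ≈ 0.141 psi.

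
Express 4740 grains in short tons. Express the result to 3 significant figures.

0.000339 short tons

1 grain = 7.14286e-8 short ton.
4740 × 7.14286e-8 ≈ 0.000339 short ton.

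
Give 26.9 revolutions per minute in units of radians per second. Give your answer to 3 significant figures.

2.82 rad/s

1 rpm = 0.104720 rad/s.
So 26.9 × 0.104720 ≈ 2.82 rad/s.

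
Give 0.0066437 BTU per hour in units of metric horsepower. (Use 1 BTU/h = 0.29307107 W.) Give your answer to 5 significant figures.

1 BTU per hour = 0.000398466 metric horsepower.
0.0066437 × 0.000398466 ≈ 2.6473e-6 PS.

2.6473e-6 PS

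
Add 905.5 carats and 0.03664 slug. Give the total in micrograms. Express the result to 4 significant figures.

905.5 ct = 1.81100e+8 μg and 0.03664 slug = 5.34721e+8 μg.
1.81100e+8 + 5.34721e+8 ≈ 7.158e+8 μg.

7.158e+8 μg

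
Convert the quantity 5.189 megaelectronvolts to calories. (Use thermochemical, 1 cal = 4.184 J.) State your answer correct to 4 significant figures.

1.987e-13 calories

1 MeV = 3.82929e-14 calories.
Thus 5.189 × 3.82929e-14 ≈ 1.987e-13 cal.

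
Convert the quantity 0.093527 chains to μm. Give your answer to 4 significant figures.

1.881 × 10^6 μm

1 chain = 2.01168 × 10^7 μm.
Then 0.093527 × 2.01168 × 10^7 ≈ 1.881 × 10^6 μm.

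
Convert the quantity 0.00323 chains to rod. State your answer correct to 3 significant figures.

0.0129 rod

1 chain = 4.00000 rod.
0.00323 × 4.00000 ≈ 0.0129 rod.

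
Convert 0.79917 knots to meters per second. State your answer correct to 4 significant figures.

1 knot = 0.514444 m/s.
0.79917 × 0.514444 ≈ 0.4111 m/s.

0.4111 meters per second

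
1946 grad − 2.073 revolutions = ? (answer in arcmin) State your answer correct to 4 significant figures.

1946 grad = 105084 arcmin and 2.073 rev = 44776.8 arcmin.
105084 − 44776.8 ≈ 60310 arcmin.

60310 arcmin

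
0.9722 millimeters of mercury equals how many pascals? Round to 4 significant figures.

129.6 pascals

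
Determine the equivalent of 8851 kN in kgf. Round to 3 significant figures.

903000 kilograms-force

1 kN = 101.972 kgf.
So 8851 × 101.972 ≈ 903000 kgf.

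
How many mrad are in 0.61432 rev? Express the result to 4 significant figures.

1 rev = 6283.19 mrad.
Then 0.61432 × 6283.19 ≈ 3860 mrad.

3860 milliradians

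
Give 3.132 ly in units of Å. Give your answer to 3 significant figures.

2.96 × 10^26 Å

1 light-year = 9.46073 × 10^25 angstroms.
3.132 × 9.46073 × 10^25 ≈ 2.96 × 10^26 Å.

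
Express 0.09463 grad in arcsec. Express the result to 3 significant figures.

1 grad = 3240.00 arcseconds.
Then 0.09463 × 3240.00 ≈ 307 arcsec.

307 arcsec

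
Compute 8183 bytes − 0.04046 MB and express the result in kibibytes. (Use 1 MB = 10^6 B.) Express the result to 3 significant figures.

8183 B = 7.99121 KiB and 0.04046 MB = 39.5117 KiB.
7.99121 − 39.5117 ≈ -31.5 KiB.

-31.5 KiB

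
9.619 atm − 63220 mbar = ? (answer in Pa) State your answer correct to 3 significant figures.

-5.35e+6 pascals

9.619 atm = 974645 Pa and 63220 mbar = 6.32200e+6 Pa.
974645 − 6.32200e+6 ≈ -5.35e+6 Pa.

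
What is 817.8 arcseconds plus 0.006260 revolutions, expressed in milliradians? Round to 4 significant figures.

43.30 milliradians

817.8 arcsec = 3.96481 mrad and 0.006260 rev = 39.3327 mrad.
3.96481 + 39.3327 ≈ 43.30 mrad.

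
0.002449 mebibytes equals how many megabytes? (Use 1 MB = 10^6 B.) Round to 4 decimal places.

0.0026 MB

1 mebibyte = 1.04858 MB.
0.002449 × 1.04858 ≈ 0.0026 MB.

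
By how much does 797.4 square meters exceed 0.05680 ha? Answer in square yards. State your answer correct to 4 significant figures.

797.4 m² = 953.682 yd² and 0.05680 ha = 679.322 yd².
953.682 − 679.322 ≈ 274.4 yd².

274.4 yd²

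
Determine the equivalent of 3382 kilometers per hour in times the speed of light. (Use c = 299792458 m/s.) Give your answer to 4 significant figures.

1 kilometer per hour = 9.26567 × 10^-10 times the speed of light.
Thus 3382 × 9.26567 × 10^-10 ≈ 3.134 × 10^-6 c.

3.134 × 10^-6 times the speed of light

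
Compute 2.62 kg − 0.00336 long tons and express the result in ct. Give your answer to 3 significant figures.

-3970 carats

2.62 kg = 13100.0 ct and 0.00336 long ton = 17069.6 ct.
13100.0 − 17069.6 ≈ -3970 ct.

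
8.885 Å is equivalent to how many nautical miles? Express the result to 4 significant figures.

1 angstrom = 5.39957 × 10^-14 nautical miles.
Thus 8.885 × 5.39957 × 10^-14 ≈ 4.798 × 10^-13 nmi.

4.798 × 10^-13 nautical miles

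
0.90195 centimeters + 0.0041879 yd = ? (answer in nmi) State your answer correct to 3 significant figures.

6.94 × 10^-6 nmi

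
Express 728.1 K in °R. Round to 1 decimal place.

1310.6 °R

°R = K × 9/5.
Applying the formula gives 1310.6 °R.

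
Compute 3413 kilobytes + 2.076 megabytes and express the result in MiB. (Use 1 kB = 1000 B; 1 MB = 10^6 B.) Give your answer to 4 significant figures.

5.235 mebibytes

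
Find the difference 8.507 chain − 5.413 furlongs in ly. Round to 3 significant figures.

-9.70 × 10^-14 ly

8.507 chain = 1.80888 × 10^-14 ly and 5.413 furlong = 1.15099 × 10^-13 ly.
1.80888 × 10^-14 − 1.15099 × 10^-13 ≈ -9.70 × 10^-14 ly.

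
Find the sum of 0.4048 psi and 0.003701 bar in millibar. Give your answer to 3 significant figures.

0.4048 psi = 27.9100 mbar and 0.003701 bar = 3.70100 mbar.
27.9100 + 3.70100 ≈ 31.6 mbar.

31.6 mbar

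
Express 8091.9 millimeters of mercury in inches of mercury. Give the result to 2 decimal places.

1 mmHg = 0.0393701 inches of mercury.
Then 8091.9 × 0.0393701 ≈ 318.58 inHg.

318.58 inches of mercury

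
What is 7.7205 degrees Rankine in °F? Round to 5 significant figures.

-451.95 °F

°R = °F + 459.67.
Applying the formula gives -451.95 °F.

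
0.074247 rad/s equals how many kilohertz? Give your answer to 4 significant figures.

1.182e-5 kHz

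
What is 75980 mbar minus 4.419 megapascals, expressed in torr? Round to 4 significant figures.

75980 mbar = 56989.7 torr and 4.419 MPa = 33145.2 torr.
56989.7 − 33145.2 ≈ 23840 torr.

23840 torr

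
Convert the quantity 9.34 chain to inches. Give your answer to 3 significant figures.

7400 inches

1 chain = 792.000 in.
9.34 × 792.000 ≈ 7400 in.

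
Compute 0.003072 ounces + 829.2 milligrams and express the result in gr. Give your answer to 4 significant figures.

0.003072 oz = 1.34400 gr and 829.2 mg = 12.7965 gr.
1.34400 + 12.7965 ≈ 14.14 gr.

14.14 gr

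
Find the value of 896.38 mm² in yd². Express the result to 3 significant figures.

1 square millimeter = 1.19599 × 10^-6 yd².
Thus 896.38 × 1.19599 × 10^-6 ≈ 0.00107 yd².

0.00107 yd²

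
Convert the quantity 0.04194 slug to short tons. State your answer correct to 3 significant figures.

1 slug = 0.0160870 short ton.
So 0.04194 × 0.0160870 ≈ 0.000675 short ton.

0.000675 short ton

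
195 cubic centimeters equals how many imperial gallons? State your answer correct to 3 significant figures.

0.0429 imperial gallons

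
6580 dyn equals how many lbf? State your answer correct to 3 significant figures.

1 dyn = 2.24809e-6 pounds-force.
6580 × 2.24809e-6 ≈ 0.0148 lbf.

0.0148 pounds-force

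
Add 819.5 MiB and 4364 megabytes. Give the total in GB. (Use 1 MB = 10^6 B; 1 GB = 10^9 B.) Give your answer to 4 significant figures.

819.5 MiB = 0.859308 GB and 4364 MB = 4.36400 GB.
0.859308 + 4.36400 ≈ 5.223 GB.

5.223 gigabytes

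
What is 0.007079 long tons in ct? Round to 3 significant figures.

1 long ton = 5.08023 × 10^6 carats.
Then 0.007079 × 5.08023 × 10^6 ≈ 36000 ct.

36000 carats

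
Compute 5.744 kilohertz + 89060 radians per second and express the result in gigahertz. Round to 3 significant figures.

5.744 kHz = 5.74400e-6 GHz and 89060 rad/s = 1.41743e-5 GHz.
5.74400e-6 + 1.41743e-5 ≈ 1.99e-5 GHz.

1.99e-5 GHz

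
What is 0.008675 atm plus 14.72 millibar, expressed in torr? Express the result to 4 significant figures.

0.008675 atm = 6.59300 torr and 14.72 mbar = 11.0409 torr.
6.59300 + 11.0409 ≈ 17.63 torr.

17.63 torr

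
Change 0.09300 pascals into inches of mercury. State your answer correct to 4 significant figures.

2.746e-5 inches of mercury

1 Pa = 0.000295300 inHg.
0.09300 × 0.000295300 ≈ 2.746e-5 inHg.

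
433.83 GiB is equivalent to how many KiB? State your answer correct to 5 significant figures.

1 gibibyte = 1048576 KiB.
Then 433.83 × 1048576 ≈ 4.5490e+8 KiB.

4.5490e+8 KiB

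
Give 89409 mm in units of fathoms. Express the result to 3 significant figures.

1 millimeter = 0.000546807 fathom.
Then 89409 × 0.000546807 ≈ 48.9 fathom.

48.9 fathom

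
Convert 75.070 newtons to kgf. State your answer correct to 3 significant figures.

1 N = 0.101972 kgf.
So 75.070 × 0.101972 ≈ 7.66 kgf.

7.66 kgf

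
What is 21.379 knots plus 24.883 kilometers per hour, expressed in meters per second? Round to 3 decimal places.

21.379 kn = 10.9983 m/s and 24.883 km/h = 6.91194 m/s.
10.9983 + 6.91194 ≈ 17.910 m/s.

17.910 m/s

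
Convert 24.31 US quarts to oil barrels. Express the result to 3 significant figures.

0.145 bbl

1 US qt = 0.00595238 oil barrels.
Then 24.31 × 0.00595238 ≈ 0.145 bbl.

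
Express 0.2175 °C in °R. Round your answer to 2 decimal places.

492.06 °R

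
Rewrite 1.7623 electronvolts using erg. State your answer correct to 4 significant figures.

2.824 × 10^-12 erg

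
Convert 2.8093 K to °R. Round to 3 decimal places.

°R = K × 9/5.
Applying the formula gives 5.057 °R.

5.057 degrees Rankine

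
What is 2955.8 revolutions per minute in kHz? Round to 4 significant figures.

0.04926 kHz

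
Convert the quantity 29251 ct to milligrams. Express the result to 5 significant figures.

5.8502e+6 mg

1 ct = 200.000 mg.
So 29251 × 200.000 ≈ 5.8502e+6 mg.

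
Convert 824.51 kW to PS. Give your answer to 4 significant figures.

1121 PS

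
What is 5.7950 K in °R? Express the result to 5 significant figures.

°R = K × 9/5.
Applying the formula gives 10.431 °R.

10.431 degrees Rankine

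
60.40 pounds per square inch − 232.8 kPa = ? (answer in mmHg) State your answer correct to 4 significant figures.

60.40 psi = 3123.58 mmHg and 232.8 kPa = 1746.14 mmHg.
3123.58 − 1746.14 ≈ 1377 mmHg.

1377 millimeters of mercury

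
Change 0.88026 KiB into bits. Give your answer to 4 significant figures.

7211 bits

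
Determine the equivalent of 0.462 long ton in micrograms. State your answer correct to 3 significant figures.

1 long ton = 1.01605 × 10^12 micrograms.
0.462 × 1.01605 × 10^12 ≈ 4.69 × 10^11 μg.

4.69 × 10^11 μg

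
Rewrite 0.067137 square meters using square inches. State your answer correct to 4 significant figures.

104.1 in²

1 m² = 1550.00 in².
Thus 0.067137 × 1550.00 ≈ 104.1 in².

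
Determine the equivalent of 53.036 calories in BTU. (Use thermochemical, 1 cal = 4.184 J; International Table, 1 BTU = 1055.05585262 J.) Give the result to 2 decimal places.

1 calorie = 0.00396567 BTU.
So 53.036 × 0.00396567 ≈ 0.21 BTU.

0.21 British thermal units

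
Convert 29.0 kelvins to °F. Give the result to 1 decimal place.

-407.5 °F

K = (°F + 459.67) × 5/9.
Applying the formula gives -407.5 °F.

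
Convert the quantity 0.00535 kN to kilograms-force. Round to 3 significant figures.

0.546 kilograms-force

1 kN = 101.972 kilograms-force.
So 0.00535 × 101.972 ≈ 0.546 kgf.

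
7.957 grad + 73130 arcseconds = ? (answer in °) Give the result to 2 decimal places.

27.48 °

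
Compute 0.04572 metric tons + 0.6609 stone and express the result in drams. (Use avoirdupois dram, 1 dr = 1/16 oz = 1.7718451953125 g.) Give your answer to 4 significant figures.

28170 dr

0.04572 t = 25803.6 dr and 0.6609 st = 2368.67 dr.
25803.6 + 2368.67 ≈ 28170 dr.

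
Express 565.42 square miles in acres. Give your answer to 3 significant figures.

362000 acre

1 square mile = 640.000 acre.
Then 565.42 × 640.000 ≈ 362000 acre.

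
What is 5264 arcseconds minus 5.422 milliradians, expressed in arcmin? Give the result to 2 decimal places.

5264 arcsec = 87.7333 arcmin and 5.422 mrad = 18.6395 arcmin.
87.7333 − 18.6395 ≈ 69.09 arcmin.

69.09 arcmin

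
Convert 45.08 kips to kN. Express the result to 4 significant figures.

200.5 kN

1 kip = 4.44822 kN.
Thus 45.08 × 4.44822 ≈ 200.5 kN.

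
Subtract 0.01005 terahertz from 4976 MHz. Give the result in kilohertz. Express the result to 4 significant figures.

-5.074e+6 kHz

4976 MHz = 4.97600e+6 kHz and 0.01005 THz = 1.00500e+7 kHz.
4.97600e+6 − 1.00500e+7 ≈ -5.074e+6 kHz.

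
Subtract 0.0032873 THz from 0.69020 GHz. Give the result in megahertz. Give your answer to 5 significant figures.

0.69020 GHz = 690.200 MHz and 0.0032873 THz = 3287.30 MHz.
690.200 − 3287.30 ≈ -2597.1 MHz.

-2597.1 megahertz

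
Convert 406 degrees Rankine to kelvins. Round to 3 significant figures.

°R = K × 9/5.
Applying the formula gives 226 K.

226 K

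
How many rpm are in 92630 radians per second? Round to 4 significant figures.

884600 rpm

1 radian per second = 9.54930 revolutions per minute.
Thus 92630 × 9.54930 ≈ 884600 rpm.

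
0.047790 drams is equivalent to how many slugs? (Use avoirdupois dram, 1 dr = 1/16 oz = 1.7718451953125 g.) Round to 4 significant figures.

1 dram = 0.000121410 slugs.
Thus 0.047790 × 0.000121410 ≈ 5.802e-6 slug.

5.802e-6 slug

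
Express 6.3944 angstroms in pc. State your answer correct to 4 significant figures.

1 Å = 3.24078 × 10^-27 pc.
So 6.3944 × 3.24078 × 10^-27 ≈ 2.072 × 10^-26 pc.

2.072 × 10^-26 parsecs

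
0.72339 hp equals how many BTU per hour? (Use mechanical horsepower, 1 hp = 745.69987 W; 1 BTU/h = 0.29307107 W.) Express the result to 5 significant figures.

1840.6 BTU/h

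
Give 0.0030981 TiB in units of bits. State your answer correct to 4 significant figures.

1 tebibyte = 8.79609 × 10^12 bits.
Thus 0.0030981 × 8.79609 × 10^12 ≈ 2.725 × 10^10 bit.

2.725 × 10^10 bits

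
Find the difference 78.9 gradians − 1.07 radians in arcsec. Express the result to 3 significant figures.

78.9 grad = 255636 arcsec and 1.07 rad = 220703 arcsec.
255636 − 220703 ≈ 34900 arcsec.

34900 arcsec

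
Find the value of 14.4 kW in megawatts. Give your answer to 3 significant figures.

0.0144 megawatts

1 kW = 0.00100000 megawatts.
Then 14.4 × 0.00100000 ≈ 0.0144 MW.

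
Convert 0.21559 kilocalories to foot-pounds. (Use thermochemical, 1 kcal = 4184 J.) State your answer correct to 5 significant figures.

1 kcal = 3085.96 ft·lbf.
So 0.21559 × 3085.96 ≈ 665.30 ft·lbf.

665.30 ft·lbf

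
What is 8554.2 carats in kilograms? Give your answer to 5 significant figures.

1.7108 kg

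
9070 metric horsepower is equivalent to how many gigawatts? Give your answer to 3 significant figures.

1 PS = 7.35499 × 10^-7 GW.
9070 × 7.35499 × 10^-7 ≈ 0.00667 GW.

0.00667 gigawatts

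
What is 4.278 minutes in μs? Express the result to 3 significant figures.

2.57 × 10^8 μs

1 minute = 6.00000 × 10^7 microseconds.
Thus 4.278 × 6.00000 × 10^7 ≈ 2.57 × 10^8 μs.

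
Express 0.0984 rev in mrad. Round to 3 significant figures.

1 revolution = 6283.19 milliradians.
Then 0.0984 × 6283.19 ≈ 618 mrad.

618 milliradians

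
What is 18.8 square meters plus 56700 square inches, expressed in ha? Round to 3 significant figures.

0.00554 ha

18.8 m² = 0.00188000 ha and 56700 in² = 0.00365806 ha.
0.00188000 + 0.00365806 ≈ 0.00554 ha.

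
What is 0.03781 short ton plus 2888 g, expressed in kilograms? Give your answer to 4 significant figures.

37.19 kilograms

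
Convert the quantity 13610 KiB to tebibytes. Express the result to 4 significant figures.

1 KiB = 9.31323 × 10^-10 TiB.
Thus 13610 × 9.31323 × 10^-10 ≈ 1.268 × 10^-5 TiB.

1.268 × 10^-5 TiB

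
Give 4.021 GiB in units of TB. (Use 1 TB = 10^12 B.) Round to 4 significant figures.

0.004318 TB

1 GiB = 0.00107374 TB.
4.021 × 0.00107374 ≈ 0.004318 TB.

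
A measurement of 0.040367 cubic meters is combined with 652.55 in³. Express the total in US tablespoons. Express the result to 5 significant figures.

3453.1 US tbsp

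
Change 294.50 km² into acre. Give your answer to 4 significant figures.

72770 acre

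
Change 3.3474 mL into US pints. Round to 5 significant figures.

1 milliliter = 0.00211338 US pints.
3.3474 × 0.00211338 ≈ 0.0070743 US pt.

0.0070743 US pt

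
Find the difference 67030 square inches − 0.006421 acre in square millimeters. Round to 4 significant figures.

67030 in² = 4.32451e+7 mm² and 0.006421 acre = 2.59849e+7 mm².
4.32451e+7 − 2.59849e+7 ≈ 1.726e+7 mm².

1.726e+7 square millimeters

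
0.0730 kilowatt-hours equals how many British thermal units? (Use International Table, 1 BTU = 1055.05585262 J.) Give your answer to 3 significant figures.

249 British thermal units

1 kWh = 3412.14 BTU.
Then 0.0730 × 3412.14 ≈ 249 BTU.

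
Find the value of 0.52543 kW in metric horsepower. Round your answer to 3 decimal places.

0.714 PS

1 kW = 1.35962 metric horsepower.
Thus 0.52543 × 1.35962 ≈ 0.714 PS.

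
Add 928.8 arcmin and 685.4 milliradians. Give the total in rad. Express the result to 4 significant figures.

0.9556 radians

928.8 arcmin = 0.270177 rad and 685.4 mrad = 0.685400 rad.
0.270177 + 0.685400 ≈ 0.9556 rad.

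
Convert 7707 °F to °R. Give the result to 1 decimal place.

8166.7 °R

°R = °F + 459.67.
Applying the formula gives 8166.7 °R.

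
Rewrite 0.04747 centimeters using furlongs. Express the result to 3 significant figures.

2.36 × 10^-6 furlongs

1 centimeter = 4.97097 × 10^-5 furlong.
Then 0.04747 × 4.97097 × 10^-5 ≈ 2.36 × 10^-6 furlong.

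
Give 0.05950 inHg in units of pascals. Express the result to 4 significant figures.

1 inHg = 3386.39 Pa.
So 0.05950 × 3386.39 ≈ 201.5 Pa.

201.5 pascals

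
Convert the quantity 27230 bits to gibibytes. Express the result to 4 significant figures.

3.170e-6 GiB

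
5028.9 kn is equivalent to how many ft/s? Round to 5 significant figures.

8487.8 ft/s

1 kn = 1.68781 feet per second.
Then 5028.9 × 1.68781 ≈ 8487.8 ft/s.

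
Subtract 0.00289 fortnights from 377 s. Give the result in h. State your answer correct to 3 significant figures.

-0.866 hours

377 s = 0.104722 h and 0.00289 fortnight = 0.971040 h.
0.104722 − 0.971040 ≈ -0.866 h.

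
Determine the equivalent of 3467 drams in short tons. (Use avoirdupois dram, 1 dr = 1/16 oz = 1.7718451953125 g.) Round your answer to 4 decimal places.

0.0068 short tons

1 dr = 1.953125e-6 short ton.
Thus 3467 × 1.953125e-6 ≈ 0.0068 short ton.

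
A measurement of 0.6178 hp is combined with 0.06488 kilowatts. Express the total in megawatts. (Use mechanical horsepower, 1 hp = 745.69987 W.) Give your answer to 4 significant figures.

0.0005256 MW

0.6178 hp = 0.000460693 MW and 0.06488 kW = 6.48800 × 10^-5 MW.
0.000460693 + 6.48800 × 10^-5 ≈ 0.0005256 MW.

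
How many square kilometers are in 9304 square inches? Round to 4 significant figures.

6.003e-6 square kilometers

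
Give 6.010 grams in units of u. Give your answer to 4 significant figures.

1 gram = 6.02214e+23 u.
Thus 6.010 × 6.02214e+23 ≈ 3.619e+24 u.

3.619e+24 atomic mass units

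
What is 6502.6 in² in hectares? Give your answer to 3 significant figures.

1 in² = 6.45160 × 10^-8 hectares.
So 6502.6 × 6.45160 × 10^-8 ≈ 0.000420 ha.

0.000420 ha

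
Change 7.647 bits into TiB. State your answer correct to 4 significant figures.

8.694 × 10^-13 tebibytes

1 bit = 1.13687 × 10^-13 TiB.
So 7.647 × 1.13687 × 10^-13 ≈ 8.694 × 10^-13 TiB.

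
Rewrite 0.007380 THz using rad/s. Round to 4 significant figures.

4.637 × 10^10 rad/s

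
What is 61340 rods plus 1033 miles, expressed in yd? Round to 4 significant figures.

61340 rod = 337370 yd and 1033 mi = 1.81808e+6 yd.
337370 + 1.81808e+6 ≈ 2.155e+6 yd.

2.155e+6 yd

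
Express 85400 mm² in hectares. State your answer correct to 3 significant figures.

8.54 × 10^-6 ha

1 mm² = 1.00000 × 10^-10 hectares.
Thus 85400 × 1.00000 × 10^-10 ≈ 8.54 × 10^-6 ha.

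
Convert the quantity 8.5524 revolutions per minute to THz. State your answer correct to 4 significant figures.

1.425 × 10^-13 terahertz

1 rpm = 1.66667 × 10^-14 terahertz.
Thus 8.5524 × 1.66667 × 10^-14 ≈ 1.425 × 10^-13 THz.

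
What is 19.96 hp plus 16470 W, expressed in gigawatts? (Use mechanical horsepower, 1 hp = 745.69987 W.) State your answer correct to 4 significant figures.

3.135e-5 gigawatts

19.96 hp = 1.48842e-5 GW and 16470 W = 1.64700e-5 GW.
1.48842e-5 + 1.64700e-5 ≈ 3.135e-5 GW.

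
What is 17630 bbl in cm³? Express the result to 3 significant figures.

2.80 × 10^9 cm³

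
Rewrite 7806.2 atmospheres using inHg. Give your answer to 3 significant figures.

1 atm = 29.9213 inHg.
So 7806.2 × 29.9213 ≈ 234000 inHg.

234000 inches of mercury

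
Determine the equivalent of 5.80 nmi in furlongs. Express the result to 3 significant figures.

53.4 furlong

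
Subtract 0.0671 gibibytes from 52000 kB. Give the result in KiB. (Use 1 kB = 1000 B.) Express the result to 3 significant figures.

52000 kB = 50781.25 KiB and 0.0671 GiB = 70359.45 KiB.
50781.25 − 70359.45 ≈ -19600 KiB.

-19600 kibibytes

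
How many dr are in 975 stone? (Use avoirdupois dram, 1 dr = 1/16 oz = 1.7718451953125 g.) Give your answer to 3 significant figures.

1 stone = 3584.00 dr.
975 × 3584.00 ≈ 3.49e+6 dr.

3.49e+6 drams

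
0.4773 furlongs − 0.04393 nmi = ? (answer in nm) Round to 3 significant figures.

0.4773 furlong = 9.60175e+10 nm and 0.04393 nmi = 8.13584e+10 nm.
9.60175e+10 − 8.13584e+10 ≈ 1.47e+10 nm.

1.47e+10 nm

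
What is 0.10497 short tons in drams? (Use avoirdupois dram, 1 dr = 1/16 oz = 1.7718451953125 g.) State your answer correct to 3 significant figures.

53700 drams

1 short ton = 512000 drams.
Then 0.10497 × 512000 ≈ 53700 dr.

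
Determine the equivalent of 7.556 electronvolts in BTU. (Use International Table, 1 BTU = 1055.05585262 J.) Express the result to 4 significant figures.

1 electronvolt = 1.51857 × 10^-22 British thermal units.
7.556 × 1.51857 × 10^-22 ≈ 1.147 × 10^-21 BTU.

1.147 × 10^-21 British thermal units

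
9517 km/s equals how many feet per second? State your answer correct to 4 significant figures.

3.122 × 10^7 ft/s

1 kilometer per second = 3280.84 feet per second.
Thus 9517 × 3280.84 ≈ 3.122 × 10^7 ft/s.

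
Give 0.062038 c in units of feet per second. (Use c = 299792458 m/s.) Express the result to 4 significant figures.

6.102e+7 feet per second

1 c = 9.83571e+8 ft/s.
Thus 0.062038 × 9.83571e+8 ≈ 6.102e+7 ft/s.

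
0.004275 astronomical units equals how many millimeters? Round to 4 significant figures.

6.395e+11 millimeters

1 astronomical unit = 1.49598e+14 mm.
Thus 0.004275 × 1.49598e+14 ≈ 6.395e+11 mm.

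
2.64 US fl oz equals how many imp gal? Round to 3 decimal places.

0.017 imp gal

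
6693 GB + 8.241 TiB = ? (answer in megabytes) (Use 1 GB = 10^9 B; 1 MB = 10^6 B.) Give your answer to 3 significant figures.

1.58e+7 megabytes

6693 GB = 6.69300e+6 MB and 8.241 TiB = 9.06108e+6 MB.
6.69300e+6 + 9.06108e+6 ≈ 1.58e+7 MB.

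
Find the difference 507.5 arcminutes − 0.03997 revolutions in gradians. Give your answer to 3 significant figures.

-6.59 grad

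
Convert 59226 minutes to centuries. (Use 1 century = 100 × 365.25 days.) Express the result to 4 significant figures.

1 min = 1.90129 × 10^-8 centuries.
So 59226 × 1.90129 × 10^-8 ≈ 0.001126 century.

0.001126 century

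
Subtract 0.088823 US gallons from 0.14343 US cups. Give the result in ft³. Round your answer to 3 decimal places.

0.14343 US cup = 0.00119836 ft³ and 0.088823 US gal = 0.0118739 ft³.
0.00119836 − 0.0118739 ≈ -0.011 ft³.

-0.011 cubic feet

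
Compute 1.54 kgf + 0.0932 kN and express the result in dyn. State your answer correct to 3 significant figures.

1.08e+7 dyn

1.54 kgf = 1.51022e+6 dyn and 0.0932 kN = 9.32000e+6 dyn.
1.51022e+6 + 9.32000e+6 ≈ 1.08e+7 dyn.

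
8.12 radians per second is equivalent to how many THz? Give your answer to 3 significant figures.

1 radian per second = 1.59155e-13 THz.
Then 8.12 × 1.59155e-13 ≈ 1.29e-12 THz.

1.29e-12 terahertz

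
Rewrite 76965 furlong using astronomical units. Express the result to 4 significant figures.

1 furlong = 1.34473e-9 au.
Thus 76965 × 1.34473e-9 ≈ 0.0001035 au.

0.0001035 astronomical units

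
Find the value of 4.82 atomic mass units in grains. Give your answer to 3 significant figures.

1.24e-22 grains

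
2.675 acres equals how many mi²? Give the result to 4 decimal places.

0.0042 square miles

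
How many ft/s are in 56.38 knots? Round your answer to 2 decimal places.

95.16 feet per second

1 knot = 1.68781 feet per second.
56.38 × 1.68781 ≈ 95.16 ft/s.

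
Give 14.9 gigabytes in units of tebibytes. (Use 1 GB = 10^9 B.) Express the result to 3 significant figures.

1 GB = 0.000909495 TiB.
So 14.9 × 0.000909495 ≈ 0.0136 TiB.

0.0136 TiB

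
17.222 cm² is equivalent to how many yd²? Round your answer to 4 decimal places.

0.0021 yd²

1 cm² = 0.000119599 square yards.
17.222 × 0.000119599 ≈ 0.0021 yd².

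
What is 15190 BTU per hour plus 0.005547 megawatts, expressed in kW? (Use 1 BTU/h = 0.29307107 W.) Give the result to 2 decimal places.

15190 BTU/h = 4.45175 kW and 0.005547 MW = 5.54700 kW.
4.45175 + 5.54700 ≈ 10.00 kW.

10.00 kilowatts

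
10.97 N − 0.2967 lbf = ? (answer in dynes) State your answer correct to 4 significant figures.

10.97 N = 1.09700e+6 dyn and 0.2967 lbf = 131979 dyn.
1.09700e+6 − 131979 ≈ 965000 dyn.

965000 dyn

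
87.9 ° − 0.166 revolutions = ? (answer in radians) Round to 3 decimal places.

87.9 ° = 1.53414 rad and 0.166 rev = 1.04301 rad.
1.53414 − 1.04301 ≈ 0.491 rad.

0.491 rad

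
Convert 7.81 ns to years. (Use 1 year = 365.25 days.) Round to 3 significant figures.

2.47e-16 yr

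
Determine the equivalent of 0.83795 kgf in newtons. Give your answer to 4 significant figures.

8.217 N

1 kgf = 9.80665 N.
Thus 0.83795 × 9.80665 ≈ 8.217 N.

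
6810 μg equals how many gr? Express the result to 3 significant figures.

0.105 gr

1 μg = 1.54324e-5 gr.
6810 × 1.54324e-5 ≈ 0.105 gr.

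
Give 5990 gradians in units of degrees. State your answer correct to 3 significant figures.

5390 degrees

1 gradian = 0.900000 °.
Then 5990 × 0.900000 ≈ 5390 °.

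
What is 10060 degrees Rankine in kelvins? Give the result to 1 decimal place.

5588.9 kelvins

°R = K × 9/5.
Applying the formula gives 5588.9 K.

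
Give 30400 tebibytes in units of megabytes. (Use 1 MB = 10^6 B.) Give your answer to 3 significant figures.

1 TiB = 1.09951 × 10^6 megabytes.
30400 × 1.09951 × 10^6 ≈ 3.34 × 10^10 MB.

3.34 × 10^10 megabytes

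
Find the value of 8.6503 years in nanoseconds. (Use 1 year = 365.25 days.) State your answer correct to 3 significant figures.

2.73 × 10^17 nanoseconds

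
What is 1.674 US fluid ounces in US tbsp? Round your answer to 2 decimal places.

1 US fl oz = 2.00000 US tablespoons.
1.674 × 2.00000 ≈ 3.35 US tbsp.

3.35 US tablespoons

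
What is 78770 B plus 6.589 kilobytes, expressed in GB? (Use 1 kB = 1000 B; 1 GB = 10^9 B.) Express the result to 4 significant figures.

8.536 × 10^-5 GB

78770 B = 7.87700 × 10^-5 GB and 6.589 kB = 6.58900 × 10^-6 GB.
7.87700 × 10^-5 + 6.58900 × 10^-6 ≈ 8.536 × 10^-5 GB.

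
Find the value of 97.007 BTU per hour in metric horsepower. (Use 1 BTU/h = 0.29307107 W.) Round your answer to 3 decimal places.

1 BTU/h = 0.000398466 PS.
Thus 97.007 × 0.000398466 ≈ 0.039 PS.

0.039 PS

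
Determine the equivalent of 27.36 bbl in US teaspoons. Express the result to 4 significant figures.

1 oil barrel = 32256.0 US teaspoons.
Thus 27.36 × 32256.0 ≈ 882500 US tsp.

882500 US tsp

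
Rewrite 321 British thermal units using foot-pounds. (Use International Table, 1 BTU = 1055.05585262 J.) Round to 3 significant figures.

250000 ft·lbf

1 British thermal unit = 778.169 ft·lbf.
321 × 778.169 ≈ 250000 ft·lbf.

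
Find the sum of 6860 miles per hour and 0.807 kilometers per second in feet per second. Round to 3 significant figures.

12700 feet per second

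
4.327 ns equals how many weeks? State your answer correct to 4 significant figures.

7.154e-15 weeks

1 nanosecond = 1.65344e-15 weeks.
Then 4.327 × 1.65344e-15 ≈ 7.154e-15 wk.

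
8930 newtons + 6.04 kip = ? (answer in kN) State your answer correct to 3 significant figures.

35.8 kilonewtons

8930 N = 8.93000 kN and 6.04 kip = 26.8673 kN.
8.93000 + 26.8673 ≈ 35.8 kN.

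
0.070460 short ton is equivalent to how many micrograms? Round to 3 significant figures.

1 short ton = 9.07185 × 10^11 micrograms.
Then 0.070460 × 9.07185 × 10^11 ≈ 6.39 × 10^10 μg.

6.39 × 10^10 μg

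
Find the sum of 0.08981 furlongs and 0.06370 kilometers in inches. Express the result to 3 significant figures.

3220 inches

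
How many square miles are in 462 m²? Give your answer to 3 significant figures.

0.000178 mi²

1 square meter = 3.86102 × 10^-7 mi².
Thus 462 × 3.86102 × 10^-7 ≈ 0.000178 mi².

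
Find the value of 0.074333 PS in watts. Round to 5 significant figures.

54.672 watts

1 metric horsepower = 735.499 W.
Then 0.074333 × 735.499 ≈ 54.672 W.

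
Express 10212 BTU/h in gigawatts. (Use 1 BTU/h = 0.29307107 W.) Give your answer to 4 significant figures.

2.993 × 10^-6 gigawatts

1 BTU per hour = 2.93071 × 10^-10 gigawatts.
So 10212 × 2.93071 × 10^-10 ≈ 2.993 × 10^-6 GW.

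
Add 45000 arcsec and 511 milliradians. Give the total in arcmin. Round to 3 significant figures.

45000 arcsec = 750.000 arcmin and 511 mrad = 1756.69 arcmin.
750.000 + 1756.69 ≈ 2510 arcmin.

2510 arcmin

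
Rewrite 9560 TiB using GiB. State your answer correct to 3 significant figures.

9.79e+6 gibibytes

1 TiB = 1024.00 gibibytes.
So 9560 × 1024.00 ≈ 9.79e+6 GiB.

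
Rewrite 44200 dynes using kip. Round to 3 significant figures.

1 dyn = 2.24809e-9 kip.
44200 × 2.24809e-9 ≈ 9.94e-5 kip.

9.94e-5 kip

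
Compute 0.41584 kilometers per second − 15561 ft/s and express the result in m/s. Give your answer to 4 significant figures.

-4327 meters per second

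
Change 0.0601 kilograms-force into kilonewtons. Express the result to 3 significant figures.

1 kgf = 0.00980665 kilonewtons.
0.0601 × 0.00980665 ≈ 0.000589 kN.

0.000589 kN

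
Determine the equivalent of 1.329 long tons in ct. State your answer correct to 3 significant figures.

1 long ton = 5.08023 × 10^6 carats.
1.329 × 5.08023 × 10^6 ≈ 6.75 × 10^6 ct.

6.75 × 10^6 carats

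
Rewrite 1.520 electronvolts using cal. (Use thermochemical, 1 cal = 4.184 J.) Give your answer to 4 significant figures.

1 eV = 3.82929 × 10^-20 cal.
Thus 1.520 × 3.82929 × 10^-20 ≈ 5.821 × 10^-20 cal.

5.821 × 10^-20 cal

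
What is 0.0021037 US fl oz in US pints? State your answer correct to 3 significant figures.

1 US fl oz = 0.0625000 US pt.
Then 0.0021037 × 0.0625000 ≈ 0.000131 US pt.

0.000131 US pt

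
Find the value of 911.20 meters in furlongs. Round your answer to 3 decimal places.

1 m = 0.00497097 furlong.
Then 911.20 × 0.00497097 ≈ 4.530 furlong.

4.530 furlong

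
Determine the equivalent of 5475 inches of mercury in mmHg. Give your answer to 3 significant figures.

139000 mmHg

1 inch of mercury = 25.4000 mmHg.
Thus 5475 × 25.4000 ≈ 139000 mmHg.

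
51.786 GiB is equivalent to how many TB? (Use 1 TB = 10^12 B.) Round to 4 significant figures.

0.05560 terabytes

1 gibibyte = 0.00107374 TB.
51.786 × 0.00107374 ≈ 0.05560 TB.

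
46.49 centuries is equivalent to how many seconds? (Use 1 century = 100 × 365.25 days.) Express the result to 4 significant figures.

1 century = 3.15576e+9 s.
Then 46.49 × 3.15576e+9 ≈ 1.467e+11 s.

1.467e+11 seconds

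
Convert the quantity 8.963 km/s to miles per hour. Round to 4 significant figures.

20050 mph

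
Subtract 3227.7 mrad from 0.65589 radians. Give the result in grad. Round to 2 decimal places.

-163.73 gradians

0.65589 rad = 41.7553 grad and 3227.7 mrad = 205.482 grad.
41.7553 − 205.482 ≈ -163.73 grad.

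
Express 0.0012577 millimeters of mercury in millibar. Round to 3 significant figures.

0.00168 mbar

1 mmHg = 1.33322 millibar.
0.0012577 × 1.33322 ≈ 0.00168 mbar.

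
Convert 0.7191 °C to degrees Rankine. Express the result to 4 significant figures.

493.0 °R

°R = (°C + 273.15) × 9/5.
Applying the formula gives 493.0 °R.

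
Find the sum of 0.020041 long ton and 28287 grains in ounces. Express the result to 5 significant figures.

0.020041 long ton = 718.2694 oz and 28287 gr = 64.65600 oz.
718.2694 + 64.65600 ≈ 782.93 oz.

782.93 oz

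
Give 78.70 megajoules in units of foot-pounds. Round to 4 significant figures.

5.805e+7 ft·lbf

1 MJ = 737562 foot-pounds.
Then 78.70 × 737562 ≈ 5.805e+7 ft·lbf.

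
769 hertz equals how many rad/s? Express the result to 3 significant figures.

4830 rad/s

1 Hz = 6.28319 rad/s.
So 769 × 6.28319 ≈ 4830 rad/s.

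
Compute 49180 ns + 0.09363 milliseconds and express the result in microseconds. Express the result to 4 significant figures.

142.8 μs

49180 ns = 49.1800 μs and 0.09363 ms = 93.6300 μs.
49.1800 + 93.6300 ≈ 142.8 μs.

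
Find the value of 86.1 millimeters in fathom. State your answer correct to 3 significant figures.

0.0471 fathom

1 millimeter = 0.000546807 fathoms.
86.1 × 0.000546807 ≈ 0.0471 fathom.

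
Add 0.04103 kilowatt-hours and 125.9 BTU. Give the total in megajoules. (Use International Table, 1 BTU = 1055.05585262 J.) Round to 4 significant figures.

0.2805 MJ

0.04103 kWh = 0.147708 MJ and 125.9 BTU = 0.132832 MJ.
0.147708 + 0.132832 ≈ 0.2805 MJ.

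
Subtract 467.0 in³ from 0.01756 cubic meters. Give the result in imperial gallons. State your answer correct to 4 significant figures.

2.179 imperial gallons

0.01756 m³ = 3.86266 imp gal and 467.0 in³ = 1.68337 imp gal.
3.86266 − 1.68337 ≈ 2.179 imp gal.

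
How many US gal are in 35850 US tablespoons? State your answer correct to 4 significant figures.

1 US tablespoon = 0.00390625 US gal.
35850 × 0.00390625 ≈ 140.0 US gal.

140.0 US gallons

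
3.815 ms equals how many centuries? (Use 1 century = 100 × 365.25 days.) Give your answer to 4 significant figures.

1.209 × 10^-12 century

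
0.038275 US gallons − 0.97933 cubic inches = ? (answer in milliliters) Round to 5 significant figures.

128.84 mL

0.038275 US gal = 144.887 mL and 0.97933 in³ = 16.0483 mL.
144.887 − 16.0483 ≈ 128.84 mL.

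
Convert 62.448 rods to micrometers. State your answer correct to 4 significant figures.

3.141e+8 micrometers

1 rod = 5.02920e+6 micrometers.
62.448 × 5.02920e+6 ≈ 3.141e+8 μm.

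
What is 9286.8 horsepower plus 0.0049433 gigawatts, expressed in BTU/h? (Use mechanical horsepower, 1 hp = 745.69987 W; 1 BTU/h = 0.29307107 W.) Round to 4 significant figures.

4.050 × 10^7 BTU/h

9286.8 hp = 2.36296 × 10^7 BTU/h and 0.0049433 GW = 1.68672 × 10^7 BTU/h.
2.36296 × 10^7 + 1.68672 × 10^7 ≈ 4.050 × 10^7 BTU/h.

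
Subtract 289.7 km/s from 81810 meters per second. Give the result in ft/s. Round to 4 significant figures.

-682100 ft/s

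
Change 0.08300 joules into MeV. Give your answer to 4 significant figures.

1 joule = 6.24151e+12 MeV.
Thus 0.08300 × 6.24151e+12 ≈ 5.180e+11 MeV.

5.180e+11 MeV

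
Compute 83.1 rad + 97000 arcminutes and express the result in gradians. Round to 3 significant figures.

83.1 rad = 5290.31 grad and 97000 arcmin = 1796.30 grad.
5290.31 + 1796.30 ≈ 7090 grad.

7090 gradians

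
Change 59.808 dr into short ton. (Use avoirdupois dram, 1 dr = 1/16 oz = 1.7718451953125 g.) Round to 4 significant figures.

0.0001168 short ton

1 dr = 1.953125e-6 short tons.
59.808 × 1.953125e-6 ≈ 0.0001168 short ton.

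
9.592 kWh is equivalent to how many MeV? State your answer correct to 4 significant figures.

2.155 × 10^20 MeV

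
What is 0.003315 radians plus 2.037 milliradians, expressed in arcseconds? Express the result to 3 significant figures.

1100 arcseconds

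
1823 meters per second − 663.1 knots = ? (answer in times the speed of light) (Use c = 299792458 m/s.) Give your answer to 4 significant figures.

4.943 × 10^-6 c

1823 m/s = 6.08087 × 10^-6 c and 663.1 kn = 1.13788 × 10^-6 c.
6.08087 × 10^-6 − 1.13788 × 10^-6 ≈ 4.943 × 10^-6 c.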